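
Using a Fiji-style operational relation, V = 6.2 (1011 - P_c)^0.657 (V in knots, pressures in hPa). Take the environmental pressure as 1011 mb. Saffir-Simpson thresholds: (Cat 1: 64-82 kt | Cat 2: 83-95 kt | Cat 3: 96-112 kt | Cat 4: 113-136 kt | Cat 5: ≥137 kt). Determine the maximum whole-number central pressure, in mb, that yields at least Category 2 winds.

959 mb

Category 2 begins at V = 83 kt.
Required ΔP = (83/6.2)^(1/0.657) = 13.387^1.522 ≈ 51.87 mb.
P_c ≤ 1011 − 51.87 = 959.13, so the highest integer P_c is 959 mb.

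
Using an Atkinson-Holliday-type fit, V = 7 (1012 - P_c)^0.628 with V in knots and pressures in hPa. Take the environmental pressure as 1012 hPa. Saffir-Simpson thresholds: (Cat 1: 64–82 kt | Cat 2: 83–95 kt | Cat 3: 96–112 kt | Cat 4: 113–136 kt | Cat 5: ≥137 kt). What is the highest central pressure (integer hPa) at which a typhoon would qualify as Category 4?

928 hPa

Category 4 begins at V = 113 kt.
Required ΔP = (113/7)^(1/0.628) = 16.143^1.592 ≈ 83.86 hPa.
P_c ≤ 1012 − 83.86 = 928.14, so the highest integer P_c is 928 hPa.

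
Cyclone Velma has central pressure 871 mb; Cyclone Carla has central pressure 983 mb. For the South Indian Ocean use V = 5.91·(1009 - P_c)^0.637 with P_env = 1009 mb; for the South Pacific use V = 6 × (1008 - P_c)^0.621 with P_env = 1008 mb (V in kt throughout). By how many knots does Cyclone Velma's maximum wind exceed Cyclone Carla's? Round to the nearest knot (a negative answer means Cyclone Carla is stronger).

92 kt

Cyclone Velma: ΔP = 138; V ≈ 5.91 × 138^0.637 ≈ 136.36 kt.
Cyclone Carla: ΔP = 25; V ≈ 6 × 25^0.621 ≈ 44.29 kt.
Difference ≈ 136.36 − 44.29 = 92.07 → 92 kt.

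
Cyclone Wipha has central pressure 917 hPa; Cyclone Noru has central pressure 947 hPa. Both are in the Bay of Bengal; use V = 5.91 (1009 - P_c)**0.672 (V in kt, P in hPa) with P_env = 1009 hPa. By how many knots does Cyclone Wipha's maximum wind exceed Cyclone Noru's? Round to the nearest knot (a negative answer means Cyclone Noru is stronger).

29 kt

Cyclone Wipha: ΔP = 92; V ≈ 5.91 × 92^0.672 ≈ 123.38 kt.
Cyclone Noru: ΔP = 62; V ≈ 5.91 × 62^0.672 ≈ 94.64 kt.
Difference ≈ 123.38 − 94.64 = 28.74 → 29 kt.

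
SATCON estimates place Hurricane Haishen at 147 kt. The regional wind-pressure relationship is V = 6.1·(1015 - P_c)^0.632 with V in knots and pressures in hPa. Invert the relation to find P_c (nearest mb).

ΔP = (V / 6.1)^(1/0.632) = (147/6.1)^1.582.
147/6.1 = 24.098; 24.098^1.582 ≈ 153.71 mb.
P_c = 1015 − 153.71 = 861.29 ≈ 861 mb.

861 mb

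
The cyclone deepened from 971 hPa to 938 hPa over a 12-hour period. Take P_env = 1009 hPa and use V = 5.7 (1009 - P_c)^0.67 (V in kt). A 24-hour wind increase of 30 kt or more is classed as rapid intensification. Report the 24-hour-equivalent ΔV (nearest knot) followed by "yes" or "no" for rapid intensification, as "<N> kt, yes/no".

V₁: ΔP = 38, V ≈ 5.7 × 38^0.67 ≈ 65.21 kt.
V₂: ΔP = 71, V ≈ 5.7 × 71^0.67 ≈ 99.13 kt.
ΔV over 12 h = 33.92 kt → 24 h equivalent = 33.92 × 24/12 ≈ 67.84 kt.
68 kt ≥ 30 kt ⇒ rapid intensification.

68 kt, yes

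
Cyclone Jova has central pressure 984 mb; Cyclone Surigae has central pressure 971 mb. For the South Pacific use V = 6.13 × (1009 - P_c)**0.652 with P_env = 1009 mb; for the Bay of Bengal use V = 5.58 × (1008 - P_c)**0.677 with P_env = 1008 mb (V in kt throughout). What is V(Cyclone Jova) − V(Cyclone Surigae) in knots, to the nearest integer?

Cyclone Jova: ΔP = 25; V ≈ 6.13 × 25^0.652 ≈ 49.99 kt.
Cyclone Surigae: ΔP = 37; V ≈ 5.58 × 37^0.677 ≈ 64.31 kt.
Difference ≈ 49.99 − 64.31 = -14.32 → -14 kt.

-14 kt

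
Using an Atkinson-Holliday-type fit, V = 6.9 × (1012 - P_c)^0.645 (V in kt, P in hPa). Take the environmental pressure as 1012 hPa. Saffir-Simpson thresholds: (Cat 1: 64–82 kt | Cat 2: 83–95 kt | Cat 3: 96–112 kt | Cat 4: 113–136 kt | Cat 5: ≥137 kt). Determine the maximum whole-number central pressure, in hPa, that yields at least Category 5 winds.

909 hPa

Category 5 begins at V = 137 kt.
Required ΔP = (137/6.9)^(1/0.645) = 19.855^1.550 ≈ 102.85 hPa.
P_c ≤ 1012 − 102.85 = 909.15, so the highest integer P_c is 909 hPa.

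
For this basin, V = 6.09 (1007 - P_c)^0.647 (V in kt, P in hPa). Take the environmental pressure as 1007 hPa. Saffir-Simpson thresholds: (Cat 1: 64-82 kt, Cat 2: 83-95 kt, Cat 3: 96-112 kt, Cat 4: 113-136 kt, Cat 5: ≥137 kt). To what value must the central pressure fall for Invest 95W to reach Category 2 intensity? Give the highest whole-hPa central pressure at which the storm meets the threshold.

950 hPa

Category 2 begins at V = 83 kt.
Required ΔP = (83/6.09)^(1/0.647) = 13.629^1.546 ≈ 56.68 hPa.
P_c ≤ 1007 − 56.68 = 950.32, so the highest integer P_c is 950 hPa.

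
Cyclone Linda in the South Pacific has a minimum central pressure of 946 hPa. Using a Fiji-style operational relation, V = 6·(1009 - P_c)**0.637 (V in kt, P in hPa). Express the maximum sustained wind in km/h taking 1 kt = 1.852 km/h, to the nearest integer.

ΔP = 1009 − 946 = 63 hPa.
V ≈ 6 × 63^0.637 = 6 × 14.002 ≈ 84.010 kt.
84.010 × 1.852 ≈ 155.59 km/h → 156 km/h.

156 km/h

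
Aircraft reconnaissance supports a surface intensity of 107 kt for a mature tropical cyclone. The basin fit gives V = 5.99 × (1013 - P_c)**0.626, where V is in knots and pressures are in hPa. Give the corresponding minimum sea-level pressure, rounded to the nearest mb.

913 mb

ΔP = (V / 5.99)^(1/0.626) = (107/5.99)^1.597.
107/5.99 = 17.863; 17.863^1.597 ≈ 99.98 mb.
P_c = 1013 − 99.98 = 913.02 ≈ 913 mb.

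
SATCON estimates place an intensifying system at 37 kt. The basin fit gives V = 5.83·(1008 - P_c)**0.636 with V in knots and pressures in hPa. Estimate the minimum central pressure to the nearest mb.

ΔP = (V / 5.83)^(1/0.636) = (37/5.83)^1.572.
37/5.83 = 6.346; 6.346^1.572 ≈ 18.27 mb.
P_c = 1008 − 18.27 = 989.73 ≈ 990 mb.

990 mb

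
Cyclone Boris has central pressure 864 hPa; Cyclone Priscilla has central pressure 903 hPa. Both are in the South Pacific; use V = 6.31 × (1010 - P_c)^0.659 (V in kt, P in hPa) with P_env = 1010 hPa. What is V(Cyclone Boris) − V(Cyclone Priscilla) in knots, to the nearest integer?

31 kt

Cyclone Boris: ΔP = 146; V ≈ 6.31 × 146^0.659 ≈ 168.40 kt.
Cyclone Priscilla: ΔP = 107; V ≈ 6.31 × 107^0.659 ≈ 137.21 kt.
Difference ≈ 168.40 − 137.21 = 31.19 → 31 kt.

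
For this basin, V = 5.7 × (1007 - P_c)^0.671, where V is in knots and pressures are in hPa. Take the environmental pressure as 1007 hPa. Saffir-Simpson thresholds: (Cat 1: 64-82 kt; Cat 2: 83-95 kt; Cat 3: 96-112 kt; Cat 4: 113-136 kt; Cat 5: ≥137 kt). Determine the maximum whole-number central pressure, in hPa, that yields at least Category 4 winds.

Category 4 begins at V = 113 kt.
Required ΔP = (113/5.7)^(1/0.671) = 19.825^1.490 ≈ 85.75 hPa.
P_c ≤ 1007 − 85.75 = 921.25, so the highest integer P_c is 921 hPa.

921 hPa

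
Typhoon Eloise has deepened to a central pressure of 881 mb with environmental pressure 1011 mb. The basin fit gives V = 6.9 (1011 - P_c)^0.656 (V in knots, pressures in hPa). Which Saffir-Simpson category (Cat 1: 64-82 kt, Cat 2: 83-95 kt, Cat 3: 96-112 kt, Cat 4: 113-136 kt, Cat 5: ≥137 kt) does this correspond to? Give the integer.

ΔP = 1011 − 881 = 130 mb.
V ≈ 6.9 × 130^0.656 = 6.9 × 24.36 ≈ 168 kt.
168 kt falls in the Category 5 band.

5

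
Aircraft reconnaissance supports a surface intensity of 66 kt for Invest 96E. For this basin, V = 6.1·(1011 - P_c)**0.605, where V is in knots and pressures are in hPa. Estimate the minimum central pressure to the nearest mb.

ΔP = (V / 6.1)^(1/0.605) = (66/6.1)^1.653.
66/6.1 = 10.820; 10.820^1.653 ≈ 51.22 mb.
P_c = 1011 − 51.22 = 959.78 ≈ 960 mb.

960 mb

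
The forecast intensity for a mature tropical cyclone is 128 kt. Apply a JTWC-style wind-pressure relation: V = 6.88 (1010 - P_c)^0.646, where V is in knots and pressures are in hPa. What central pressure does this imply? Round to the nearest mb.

918 mb

ΔP = (V / 6.88)^(1/0.646) = (128/6.88)^1.548.
128/6.88 = 18.605; 18.605^1.548 ≈ 92.33 mb.
P_c = 1010 − 92.33 = 917.67 ≈ 918 mb.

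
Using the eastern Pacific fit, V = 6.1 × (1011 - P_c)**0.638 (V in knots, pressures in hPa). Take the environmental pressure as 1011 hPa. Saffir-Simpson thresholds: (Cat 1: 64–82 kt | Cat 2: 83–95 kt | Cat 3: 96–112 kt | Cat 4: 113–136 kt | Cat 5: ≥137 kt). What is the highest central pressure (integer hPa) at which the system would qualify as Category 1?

Category 1 begins at V = 64 kt.
Required ΔP = (64/6.1)^(1/0.638) = 10.492^1.567 ≈ 39.82 hPa.
P_c ≤ 1011 − 39.82 = 971.18, so the highest integer P_c is 971 hPa.

971 hPa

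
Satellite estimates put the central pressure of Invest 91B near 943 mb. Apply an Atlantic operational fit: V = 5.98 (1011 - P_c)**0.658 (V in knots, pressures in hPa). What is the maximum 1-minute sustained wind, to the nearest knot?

ΔP = 1011 − 943 = 68 mb.
68^0.658 ≈ 16.062.
V ≈ 5.98 × 16.062 ≈ 96.0 kt.

96 kt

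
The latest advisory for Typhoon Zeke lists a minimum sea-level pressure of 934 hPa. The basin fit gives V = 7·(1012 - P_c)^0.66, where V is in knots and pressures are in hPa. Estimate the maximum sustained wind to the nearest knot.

124 kt

ΔP = 1012 − 934 = 78 hPa.
78^0.66 ≈ 17.733.
V ≈ 7 × 17.733 ≈ 124.1 kt.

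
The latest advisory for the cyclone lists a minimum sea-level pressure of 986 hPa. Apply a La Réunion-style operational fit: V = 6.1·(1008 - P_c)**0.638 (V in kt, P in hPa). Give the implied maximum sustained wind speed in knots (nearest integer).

ΔP = 1008 − 986 = 22 hPa.
22^0.638 ≈ 7.186.
V ≈ 6.1 × 7.186 ≈ 43.8 kt.

44 kt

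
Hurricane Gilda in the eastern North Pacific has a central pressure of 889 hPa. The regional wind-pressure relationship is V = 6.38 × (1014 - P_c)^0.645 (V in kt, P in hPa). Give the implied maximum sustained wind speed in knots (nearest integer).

ΔP = 1014 − 889 = 125 hPa.
125^0.645 ≈ 22.517.
V ≈ 6.38 × 22.517 ≈ 143.7 kt.

144 kt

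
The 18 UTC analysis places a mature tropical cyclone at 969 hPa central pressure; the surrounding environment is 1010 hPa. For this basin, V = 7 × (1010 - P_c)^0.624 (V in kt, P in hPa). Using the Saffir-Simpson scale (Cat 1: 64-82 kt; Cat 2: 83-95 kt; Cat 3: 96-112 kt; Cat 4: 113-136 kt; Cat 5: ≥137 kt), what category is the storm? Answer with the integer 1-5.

1

ΔP = 1010 − 969 = 41 hPa.
V ≈ 7 × 41^0.624 = 7 × 10.15 ≈ 71 kt.
71 kt falls in the Category 1 band.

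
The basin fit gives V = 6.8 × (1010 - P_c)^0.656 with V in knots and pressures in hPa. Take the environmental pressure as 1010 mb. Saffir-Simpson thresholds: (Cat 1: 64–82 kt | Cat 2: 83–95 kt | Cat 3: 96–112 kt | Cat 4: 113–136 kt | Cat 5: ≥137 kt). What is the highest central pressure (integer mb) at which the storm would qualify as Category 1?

Category 1 begins at V = 64 kt.
Required ΔP = (64/6.8)^(1/0.656) = 9.412^1.524 ≈ 30.50 mb.
P_c ≤ 1010 − 30.50 = 979.50, so the highest integer P_c is 979 mb.

979 mb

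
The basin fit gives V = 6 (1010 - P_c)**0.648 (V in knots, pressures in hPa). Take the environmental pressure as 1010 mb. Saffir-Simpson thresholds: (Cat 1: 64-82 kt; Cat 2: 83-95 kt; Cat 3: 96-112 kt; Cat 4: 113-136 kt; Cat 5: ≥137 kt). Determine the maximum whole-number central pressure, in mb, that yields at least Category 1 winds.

971 mb

Category 1 begins at V = 64 kt.
Required ΔP = (64/6)^(1/0.648) = 10.667^1.543 ≈ 38.59 mb.
P_c ≤ 1010 − 38.59 = 971.41, so the highest integer P_c is 971 mb.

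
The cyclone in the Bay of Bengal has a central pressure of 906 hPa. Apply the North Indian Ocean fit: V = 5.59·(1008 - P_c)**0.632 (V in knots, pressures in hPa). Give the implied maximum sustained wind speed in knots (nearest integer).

ΔP = 1008 − 906 = 102 hPa.
102^0.632 ≈ 18.597.
V ≈ 5.59 × 18.597 ≈ 104.0 kt.

104 kt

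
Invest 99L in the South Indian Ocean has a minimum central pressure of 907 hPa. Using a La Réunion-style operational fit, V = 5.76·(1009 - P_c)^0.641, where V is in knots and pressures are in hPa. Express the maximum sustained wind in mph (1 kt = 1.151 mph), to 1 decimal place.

128.5 mph

ΔP = 1009 − 907 = 102 hPa.
V ≈ 5.76 × 102^0.641 = 5.76 × 19.387 ≈ 111.670 kt.
111.670 × 1.151 ≈ 128.53 mph → 128.5 mph.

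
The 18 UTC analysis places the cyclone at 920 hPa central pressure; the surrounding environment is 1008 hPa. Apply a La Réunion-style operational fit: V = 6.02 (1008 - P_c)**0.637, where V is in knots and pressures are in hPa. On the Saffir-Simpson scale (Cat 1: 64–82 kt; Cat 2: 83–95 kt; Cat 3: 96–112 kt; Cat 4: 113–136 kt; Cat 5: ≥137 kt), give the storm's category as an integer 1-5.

3

ΔP = 1008 − 920 = 88 hPa.
V ≈ 6.02 × 88^0.637 = 6.02 × 17.32 ≈ 104 kt.
104 kt falls in the Category 3 band.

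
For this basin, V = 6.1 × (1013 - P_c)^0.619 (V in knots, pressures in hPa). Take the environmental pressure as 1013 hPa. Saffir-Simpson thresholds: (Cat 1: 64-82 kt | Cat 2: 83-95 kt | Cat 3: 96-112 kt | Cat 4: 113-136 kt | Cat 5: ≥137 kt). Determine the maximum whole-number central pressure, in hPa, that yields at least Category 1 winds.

Category 1 begins at V = 64 kt.
Required ΔP = (64/6.1)^(1/0.619) = 10.492^1.616 ≈ 44.59 hPa.
P_c ≤ 1013 − 44.59 = 968.41, so the highest integer P_c is 968 hPa.

968 hPa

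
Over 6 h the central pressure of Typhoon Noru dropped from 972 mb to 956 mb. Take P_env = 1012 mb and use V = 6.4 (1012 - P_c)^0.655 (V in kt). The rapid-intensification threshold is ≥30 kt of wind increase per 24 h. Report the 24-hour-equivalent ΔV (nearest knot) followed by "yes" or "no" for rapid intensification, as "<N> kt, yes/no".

V₁: ΔP = 40, V ≈ 6.4 × 40^0.655 ≈ 71.70 kt.
V₂: ΔP = 56, V ≈ 6.4 × 56^0.655 ≈ 89.38 kt.
ΔV over 6 h = 17.68 kt → 24 h equivalent = 17.68 × 24/6 ≈ 70.72 kt.
71 kt ≥ 30 kt ⇒ rapid intensification.

71 kt, yes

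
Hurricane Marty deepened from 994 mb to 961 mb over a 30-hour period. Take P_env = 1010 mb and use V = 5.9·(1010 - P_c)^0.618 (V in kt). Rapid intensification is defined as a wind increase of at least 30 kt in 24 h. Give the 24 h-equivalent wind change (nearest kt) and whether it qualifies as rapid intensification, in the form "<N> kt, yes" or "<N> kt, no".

V₁: ΔP = 16, V ≈ 5.9 × 16^0.618 ≈ 32.73 kt.
V₂: ΔP = 49, V ≈ 5.9 × 49^0.618 ≈ 65.37 kt.
ΔV over 30 h = 32.64 kt → 24 h equivalent = 32.64 × 24/30 ≈ 26.11 kt.
26 kt < 30 kt ⇒ not rapid intensification.

26 kt, no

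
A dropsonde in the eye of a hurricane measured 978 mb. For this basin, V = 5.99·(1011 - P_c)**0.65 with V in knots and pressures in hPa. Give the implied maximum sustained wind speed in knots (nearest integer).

ΔP = 1011 − 978 = 33 mb.
33^0.65 ≈ 9.706.
V ≈ 5.99 × 9.706 ≈ 58.1 kt.

58 kt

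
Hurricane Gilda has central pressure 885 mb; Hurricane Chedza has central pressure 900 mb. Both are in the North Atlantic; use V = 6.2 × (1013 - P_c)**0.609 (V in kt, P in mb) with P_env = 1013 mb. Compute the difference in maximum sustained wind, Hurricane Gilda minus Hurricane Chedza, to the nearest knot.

Hurricane Gilda: ΔP = 128; V ≈ 6.2 × 128^0.609 ≈ 119.04 kt.
Hurricane Chedza: ΔP = 113; V ≈ 6.2 × 113^0.609 ≈ 110.34 kt.
Difference ≈ 119.04 − 110.34 = 8.70 → 9 kt.

9 kt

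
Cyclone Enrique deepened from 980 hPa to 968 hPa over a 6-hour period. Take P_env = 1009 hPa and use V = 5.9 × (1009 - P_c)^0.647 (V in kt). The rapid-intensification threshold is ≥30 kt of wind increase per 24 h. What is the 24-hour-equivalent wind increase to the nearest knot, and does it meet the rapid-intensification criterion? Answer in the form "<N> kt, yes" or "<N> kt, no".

52 kt, yes

V₁: ΔP = 29, V ≈ 5.9 × 29^0.647 ≈ 52.12 kt.
V₂: ΔP = 41, V ≈ 5.9 × 41^0.647 ≈ 65.21 kt.
ΔV over 6 h = 13.09 kt → 24 h equivalent = 13.09 × 24/6 ≈ 52.36 kt.
52 kt ≥ 30 kt ⇒ rapid intensification.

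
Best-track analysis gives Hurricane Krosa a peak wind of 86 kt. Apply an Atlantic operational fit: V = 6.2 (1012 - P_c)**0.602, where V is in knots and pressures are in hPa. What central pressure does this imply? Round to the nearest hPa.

ΔP = (V / 6.2)^(1/0.602) = (86/6.2)^1.661.
86/6.2 = 13.871; 13.871^1.661 ≈ 78.92 hPa.
P_c = 1012 − 78.92 = 933.08 ≈ 933 hPa.

933 hPa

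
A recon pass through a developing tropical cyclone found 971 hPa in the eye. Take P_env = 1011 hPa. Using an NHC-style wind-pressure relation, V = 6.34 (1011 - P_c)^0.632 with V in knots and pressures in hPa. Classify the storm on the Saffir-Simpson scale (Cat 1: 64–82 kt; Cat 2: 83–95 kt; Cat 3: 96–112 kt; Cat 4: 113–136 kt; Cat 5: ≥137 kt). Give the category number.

ΔP = 1011 − 971 = 40 hPa.
V ≈ 6.34 × 40^0.632 = 6.34 × 10.29 ≈ 65 kt.
65 kt falls in the Category 1 band.

1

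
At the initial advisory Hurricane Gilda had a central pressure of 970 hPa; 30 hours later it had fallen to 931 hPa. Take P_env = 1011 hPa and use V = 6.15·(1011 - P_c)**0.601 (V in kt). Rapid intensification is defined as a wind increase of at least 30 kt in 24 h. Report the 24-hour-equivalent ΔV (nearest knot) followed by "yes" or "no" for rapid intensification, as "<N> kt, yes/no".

23 kt, no

V₁: ΔP = 41, V ≈ 6.15 × 41^0.601 ≈ 57.30 kt.
V₂: ΔP = 80, V ≈ 6.15 × 80^0.601 ≈ 85.63 kt.
ΔV over 30 h = 28.33 kt → 24 h equivalent = 28.33 × 24/30 ≈ 22.66 kt.
23 kt < 30 kt ⇒ not rapid intensification.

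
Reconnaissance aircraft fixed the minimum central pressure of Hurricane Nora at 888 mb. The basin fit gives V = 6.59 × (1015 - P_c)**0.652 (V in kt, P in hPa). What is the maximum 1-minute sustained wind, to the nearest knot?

155 kt

ΔP = 1015 − 888 = 127 mb.
127^0.652 ≈ 23.533.
V ≈ 6.59 × 23.533 ≈ 155.1 kt.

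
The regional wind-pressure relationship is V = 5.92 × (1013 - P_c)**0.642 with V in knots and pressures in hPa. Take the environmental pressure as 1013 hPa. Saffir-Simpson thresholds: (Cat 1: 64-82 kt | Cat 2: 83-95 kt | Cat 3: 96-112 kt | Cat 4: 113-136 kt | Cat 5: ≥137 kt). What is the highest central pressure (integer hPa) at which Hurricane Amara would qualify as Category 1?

972 hPa

Category 1 begins at V = 64 kt.
Required ΔP = (64/5.92)^(1/0.642) = 10.811^1.558 ≈ 40.77 hPa.
P_c ≤ 1013 − 40.77 = 972.23, so the highest integer P_c is 972 hPa.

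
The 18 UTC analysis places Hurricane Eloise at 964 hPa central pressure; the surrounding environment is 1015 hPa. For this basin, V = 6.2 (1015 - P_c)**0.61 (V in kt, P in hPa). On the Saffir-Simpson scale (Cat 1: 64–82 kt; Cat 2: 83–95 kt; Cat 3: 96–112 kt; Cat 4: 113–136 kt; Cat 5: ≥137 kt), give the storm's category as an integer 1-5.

1

ΔP = 1015 − 964 = 51 hPa.
V ≈ 6.2 × 51^0.61 = 6.2 × 11.01 ≈ 68 kt.
68 kt falls in the Category 1 band.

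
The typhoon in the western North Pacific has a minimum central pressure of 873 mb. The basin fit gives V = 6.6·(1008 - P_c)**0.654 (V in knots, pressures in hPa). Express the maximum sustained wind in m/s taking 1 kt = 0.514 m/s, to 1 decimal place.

83.9 m/s

ΔP = 1008 − 873 = 135 mb.
V ≈ 6.6 × 135^0.654 = 6.6 × 24.731 ≈ 163.223 kt.
163.223 × 0.514 ≈ 83.90 m/s → 83.9 m/s.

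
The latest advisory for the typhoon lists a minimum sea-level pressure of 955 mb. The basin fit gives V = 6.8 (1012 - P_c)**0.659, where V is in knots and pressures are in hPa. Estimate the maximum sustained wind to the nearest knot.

ΔP = 1012 − 955 = 57 mb.
57^0.659 ≈ 14.359.
V ≈ 6.8 × 14.359 ≈ 97.6 kt.

98 kt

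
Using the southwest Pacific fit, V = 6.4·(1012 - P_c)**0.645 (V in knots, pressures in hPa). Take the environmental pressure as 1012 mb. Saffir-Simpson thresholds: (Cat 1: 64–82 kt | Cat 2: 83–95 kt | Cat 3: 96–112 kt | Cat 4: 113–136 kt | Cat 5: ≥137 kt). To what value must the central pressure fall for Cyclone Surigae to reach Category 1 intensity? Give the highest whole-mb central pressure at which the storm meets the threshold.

Category 1 begins at V = 64 kt.
Required ΔP = (64/6.4)^(1/0.645) = 10.000^1.550 ≈ 35.51 mb.
P_c ≤ 1012 − 35.51 = 976.49, so the highest integer P_c is 976 mb.

976 mb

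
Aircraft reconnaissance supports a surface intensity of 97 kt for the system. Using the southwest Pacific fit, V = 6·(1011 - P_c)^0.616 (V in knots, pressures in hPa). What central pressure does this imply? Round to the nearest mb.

ΔP = (V / 6)^(1/0.616) = (97/6)^1.623.
97/6 = 16.167; 16.167^1.623 ≈ 91.63 mb.
P_c = 1011 − 91.63 = 919.37 ≈ 919 mb.

919 mb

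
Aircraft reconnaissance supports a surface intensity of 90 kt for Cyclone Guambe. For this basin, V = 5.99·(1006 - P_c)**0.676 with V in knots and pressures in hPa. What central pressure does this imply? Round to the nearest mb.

ΔP = (V / 5.99)^(1/0.676) = (90/5.99)^1.479.
90/5.99 = 15.025; 15.025^1.479 ≈ 55.06 mb.
P_c = 1006 − 55.06 = 950.94 ≈ 951 mb.

951 mb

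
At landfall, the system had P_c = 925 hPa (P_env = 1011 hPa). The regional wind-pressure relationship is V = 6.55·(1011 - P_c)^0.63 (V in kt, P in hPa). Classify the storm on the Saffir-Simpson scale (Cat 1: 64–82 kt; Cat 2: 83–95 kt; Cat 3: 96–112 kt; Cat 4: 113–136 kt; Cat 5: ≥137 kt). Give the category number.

3

ΔP = 1011 − 925 = 86 hPa.
V ≈ 6.55 × 86^0.63 = 6.55 × 16.55 ≈ 108 kt.
108 kt falls in the Category 3 band.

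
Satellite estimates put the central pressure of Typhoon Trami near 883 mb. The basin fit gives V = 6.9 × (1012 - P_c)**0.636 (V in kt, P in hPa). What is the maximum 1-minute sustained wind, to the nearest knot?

152 kt

ΔP = 1012 − 883 = 129 mb.
129^0.636 ≈ 21.996.
V ≈ 6.9 × 21.996 ≈ 151.8 kt.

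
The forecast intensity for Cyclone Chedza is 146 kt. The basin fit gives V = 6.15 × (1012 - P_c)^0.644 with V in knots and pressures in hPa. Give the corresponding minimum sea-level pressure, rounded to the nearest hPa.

ΔP = (V / 6.15)^(1/0.644) = (146/6.15)^1.553.
146/6.15 = 23.740; 23.740^1.553 ≈ 136.72 hPa.
P_c = 1012 − 136.72 = 875.28 ≈ 875 hPa.

875 hPa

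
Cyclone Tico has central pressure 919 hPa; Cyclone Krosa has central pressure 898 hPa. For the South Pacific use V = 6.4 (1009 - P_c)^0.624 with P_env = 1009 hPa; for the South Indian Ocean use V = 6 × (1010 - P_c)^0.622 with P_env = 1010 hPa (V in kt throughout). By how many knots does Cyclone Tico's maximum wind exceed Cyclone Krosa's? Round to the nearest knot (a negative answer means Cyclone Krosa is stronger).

-7 kt

Cyclone Tico: ΔP = 90; V ≈ 6.4 × 90^0.624 ≈ 106.08 kt.
Cyclone Krosa: ΔP = 112; V ≈ 6 × 112^0.622 ≈ 112.92 kt.
Difference ≈ 106.08 − 112.92 = -6.84 → -7 kt.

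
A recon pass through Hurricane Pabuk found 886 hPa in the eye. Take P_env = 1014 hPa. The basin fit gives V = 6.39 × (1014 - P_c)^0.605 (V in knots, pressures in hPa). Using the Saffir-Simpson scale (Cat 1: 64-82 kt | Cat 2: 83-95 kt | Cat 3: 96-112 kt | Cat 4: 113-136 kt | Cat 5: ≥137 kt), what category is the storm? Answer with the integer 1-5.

4

ΔP = 1014 − 886 = 128 hPa.
V ≈ 6.39 × 128^0.605 = 6.39 × 18.83 ≈ 120 kt.
120 kt falls in the Category 4 band.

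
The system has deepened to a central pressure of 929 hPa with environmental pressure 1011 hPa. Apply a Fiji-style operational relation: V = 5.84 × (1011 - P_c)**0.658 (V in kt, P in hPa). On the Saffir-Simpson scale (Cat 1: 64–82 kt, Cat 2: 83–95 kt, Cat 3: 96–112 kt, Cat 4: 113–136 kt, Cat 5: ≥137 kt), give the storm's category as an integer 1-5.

3

ΔP = 1011 − 929 = 82 hPa.
V ≈ 5.84 × 82^0.658 = 5.84 × 18.17 ≈ 106 kt.
106 kt falls in the Category 3 band.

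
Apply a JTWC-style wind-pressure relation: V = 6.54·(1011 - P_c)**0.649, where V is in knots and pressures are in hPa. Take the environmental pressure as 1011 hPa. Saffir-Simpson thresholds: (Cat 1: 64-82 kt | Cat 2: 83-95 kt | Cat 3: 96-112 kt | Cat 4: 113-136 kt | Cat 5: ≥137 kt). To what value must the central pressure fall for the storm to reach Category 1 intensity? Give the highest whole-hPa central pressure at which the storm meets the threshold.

977 hPa

Category 1 begins at V = 64 kt.
Required ΔP = (64/6.54)^(1/0.649) = 9.786^1.541 ≈ 33.60 hPa.
P_c ≤ 1011 − 33.60 = 977.40, so the highest integer P_c is 977 hPa.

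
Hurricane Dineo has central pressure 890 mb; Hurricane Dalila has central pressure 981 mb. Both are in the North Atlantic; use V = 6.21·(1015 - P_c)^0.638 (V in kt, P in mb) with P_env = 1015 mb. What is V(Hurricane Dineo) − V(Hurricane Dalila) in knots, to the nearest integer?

76 kt

Hurricane Dineo: ΔP = 125; V ≈ 6.21 × 125^0.638 ≈ 135.18 kt.
Hurricane Dalila: ΔP = 34; V ≈ 6.21 × 34^0.638 ≈ 58.91 kt.
Difference ≈ 135.18 − 58.91 = 76.27 → 76 kt.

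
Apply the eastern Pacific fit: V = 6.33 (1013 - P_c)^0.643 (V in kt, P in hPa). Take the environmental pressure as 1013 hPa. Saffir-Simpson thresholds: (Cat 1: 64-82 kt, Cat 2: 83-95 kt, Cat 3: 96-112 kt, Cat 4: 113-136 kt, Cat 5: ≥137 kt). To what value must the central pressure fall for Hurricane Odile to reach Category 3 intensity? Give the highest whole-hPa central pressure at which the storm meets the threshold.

944 hPa

Category 3 begins at V = 96 kt.
Required ΔP = (96/6.33)^(1/0.643) = 15.166^1.555 ≈ 68.63 hPa.
P_c ≤ 1013 − 68.63 = 944.37, so the highest integer P_c is 944 hPa.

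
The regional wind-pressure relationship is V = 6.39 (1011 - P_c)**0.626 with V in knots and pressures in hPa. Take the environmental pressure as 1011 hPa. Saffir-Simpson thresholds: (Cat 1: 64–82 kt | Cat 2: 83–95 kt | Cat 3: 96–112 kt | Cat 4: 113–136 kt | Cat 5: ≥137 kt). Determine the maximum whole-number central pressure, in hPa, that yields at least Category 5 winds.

877 hPa

Category 5 begins at V = 137 kt.
Required ΔP = (137/6.39)^(1/0.626) = 21.440^1.597 ≈ 133.83 hPa.
P_c ≤ 1011 − 133.83 = 877.17, so the highest integer P_c is 877 hPa.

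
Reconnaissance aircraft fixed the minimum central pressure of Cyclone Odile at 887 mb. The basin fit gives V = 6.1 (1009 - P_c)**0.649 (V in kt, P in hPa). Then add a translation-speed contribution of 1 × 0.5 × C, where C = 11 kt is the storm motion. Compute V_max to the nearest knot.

ΔP = 1009 − 887 = 122 mb.
122^0.649 ≈ 22.597.
V ≈ 6.1 × 22.597 ≈ 137.8 kt.
Translation term: 1 × 0.5 × 11 = 5.5 kt.
Corrected V ≈ 143.3 kt → 143 kt.

143 kt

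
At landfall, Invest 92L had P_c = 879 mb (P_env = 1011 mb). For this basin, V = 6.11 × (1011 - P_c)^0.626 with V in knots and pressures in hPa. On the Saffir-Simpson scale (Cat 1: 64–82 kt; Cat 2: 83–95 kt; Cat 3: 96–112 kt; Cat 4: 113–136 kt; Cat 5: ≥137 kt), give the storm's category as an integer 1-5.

ΔP = 1011 − 879 = 132 mb.
V ≈ 6.11 × 132^0.626 = 6.11 × 21.26 ≈ 130 kt.
130 kt falls in the Category 4 band.

4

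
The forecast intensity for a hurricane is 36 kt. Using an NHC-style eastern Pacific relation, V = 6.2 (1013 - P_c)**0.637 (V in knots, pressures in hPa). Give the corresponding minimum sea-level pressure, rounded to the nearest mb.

ΔP = (V / 6.2)^(1/0.637) = (36/6.2)^1.570.
36/6.2 = 5.806; 5.806^1.570 ≈ 15.82 mb.
P_c = 1013 − 15.82 = 997.18 ≈ 997 mb.

997 mb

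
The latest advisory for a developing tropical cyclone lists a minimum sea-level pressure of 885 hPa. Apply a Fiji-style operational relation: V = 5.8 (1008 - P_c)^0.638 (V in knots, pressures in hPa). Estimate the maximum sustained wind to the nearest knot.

125 kt

ΔP = 1008 − 885 = 123 hPa.
123^0.638 ≈ 21.546.
V ≈ 5.8 × 21.546 ≈ 125.0 kt.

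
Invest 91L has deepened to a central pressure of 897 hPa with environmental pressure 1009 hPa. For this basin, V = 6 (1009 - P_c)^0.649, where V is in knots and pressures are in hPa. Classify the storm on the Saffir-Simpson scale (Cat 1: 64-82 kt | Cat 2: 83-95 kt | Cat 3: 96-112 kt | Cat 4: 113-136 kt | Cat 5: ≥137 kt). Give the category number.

ΔP = 1009 − 897 = 112 hPa.
V ≈ 6 × 112^0.649 = 6 × 21.38 ≈ 128 kt.
128 kt falls in the Category 4 band.

4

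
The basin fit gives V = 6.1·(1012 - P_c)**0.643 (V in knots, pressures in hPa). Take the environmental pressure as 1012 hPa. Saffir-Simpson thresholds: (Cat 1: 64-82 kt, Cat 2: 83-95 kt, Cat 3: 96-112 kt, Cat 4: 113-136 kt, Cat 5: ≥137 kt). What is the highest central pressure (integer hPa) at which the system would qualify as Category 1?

Category 1 begins at V = 64 kt.
Required ΔP = (64/6.1)^(1/0.643) = 10.492^1.555 ≈ 38.69 hPa.
P_c ≤ 1012 − 38.69 = 973.31, so the highest integer P_c is 973 hPa.

973 hPa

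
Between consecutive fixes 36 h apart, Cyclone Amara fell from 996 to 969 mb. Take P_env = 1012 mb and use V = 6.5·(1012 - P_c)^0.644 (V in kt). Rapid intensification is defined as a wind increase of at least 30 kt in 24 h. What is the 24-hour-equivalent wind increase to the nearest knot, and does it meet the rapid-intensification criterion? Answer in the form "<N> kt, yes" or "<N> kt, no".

V₁: ΔP = 16, V ≈ 6.5 × 16^0.644 ≈ 38.76 kt.
V₂: ΔP = 43, V ≈ 6.5 × 43^0.644 ≈ 73.26 kt.
ΔV over 36 h = 34.50 kt → 24 h equivalent = 34.50 × 24/36 ≈ 23.00 kt.
23 kt < 30 kt ⇒ not rapid intensification.

23 kt, no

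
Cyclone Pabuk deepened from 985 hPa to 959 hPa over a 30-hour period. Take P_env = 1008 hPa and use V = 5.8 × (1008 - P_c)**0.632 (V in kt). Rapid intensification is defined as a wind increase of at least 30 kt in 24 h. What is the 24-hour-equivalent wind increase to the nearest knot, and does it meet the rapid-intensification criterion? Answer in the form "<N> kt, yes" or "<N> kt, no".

21 kt, no

V₁: ΔP = 23, V ≈ 5.8 × 23^0.632 ≈ 42.08 kt.
V₂: ΔP = 49, V ≈ 5.8 × 49^0.632 ≈ 67.86 kt.
ΔV over 30 h = 25.78 kt → 24 h equivalent = 25.78 × 24/30 ≈ 20.62 kt.
21 kt < 30 kt ⇒ not rapid intensification.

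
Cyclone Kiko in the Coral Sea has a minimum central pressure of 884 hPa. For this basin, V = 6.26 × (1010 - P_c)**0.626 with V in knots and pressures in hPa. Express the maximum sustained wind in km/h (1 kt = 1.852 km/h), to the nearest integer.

ΔP = 1010 − 884 = 126 hPa.
V ≈ 6.26 × 126^0.626 = 6.26 × 20.646 ≈ 129.243 kt.
129.243 × 1.852 ≈ 239.36 km/h → 239 km/h.

239 km/h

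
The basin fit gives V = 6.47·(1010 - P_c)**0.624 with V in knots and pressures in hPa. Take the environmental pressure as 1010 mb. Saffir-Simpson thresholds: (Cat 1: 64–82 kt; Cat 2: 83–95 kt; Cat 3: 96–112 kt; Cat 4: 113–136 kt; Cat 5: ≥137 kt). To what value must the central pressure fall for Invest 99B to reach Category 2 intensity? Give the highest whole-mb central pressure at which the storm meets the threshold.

Category 2 begins at V = 83 kt.
Required ΔP = (83/6.47)^(1/0.624) = 12.828^1.603 ≈ 59.69 mb.
P_c ≤ 1010 − 59.69 = 950.31, so the highest integer P_c is 950 mb.

950 mb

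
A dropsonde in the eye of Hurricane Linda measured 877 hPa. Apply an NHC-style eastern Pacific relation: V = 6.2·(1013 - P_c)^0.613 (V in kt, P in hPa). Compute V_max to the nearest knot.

126 kt

ΔP = 1013 − 877 = 136 hPa.
136^0.613 ≈ 20.317.
V ≈ 6.2 × 20.317 ≈ 126.0 kt.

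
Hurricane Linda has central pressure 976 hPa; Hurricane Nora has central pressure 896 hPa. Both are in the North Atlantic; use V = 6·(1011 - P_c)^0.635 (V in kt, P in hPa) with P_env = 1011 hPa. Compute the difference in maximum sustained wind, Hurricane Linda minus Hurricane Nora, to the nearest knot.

-65 kt

Hurricane Linda: ΔP = 35; V ≈ 6 × 35^0.635 ≈ 57.36 kt.
Hurricane Nora: ΔP = 115; V ≈ 6 × 115^0.635 ≈ 122.09 kt.
Difference ≈ 57.36 − 122.09 = -64.73 → -65 kt.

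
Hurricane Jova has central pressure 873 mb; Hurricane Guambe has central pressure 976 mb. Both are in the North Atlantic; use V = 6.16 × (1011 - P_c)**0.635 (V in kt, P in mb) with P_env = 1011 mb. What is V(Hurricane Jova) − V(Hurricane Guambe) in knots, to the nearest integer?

82 kt

Hurricane Jova: ΔP = 138; V ≈ 6.16 × 138^0.635 ≈ 140.74 kt.
Hurricane Guambe: ΔP = 35; V ≈ 6.16 × 35^0.635 ≈ 58.89 kt.
Difference ≈ 140.74 − 58.89 = 81.85 → 82 kt.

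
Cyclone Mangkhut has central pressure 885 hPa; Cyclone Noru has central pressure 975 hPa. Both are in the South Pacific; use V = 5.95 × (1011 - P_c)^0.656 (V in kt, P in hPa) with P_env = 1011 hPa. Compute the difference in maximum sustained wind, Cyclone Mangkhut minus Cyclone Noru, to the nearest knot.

80 kt

Cyclone Mangkhut: ΔP = 126; V ≈ 5.95 × 126^0.656 ≈ 142.02 kt.
Cyclone Noru: ΔP = 36; V ≈ 5.95 × 36^0.656 ≈ 62.44 kt.
Difference ≈ 142.02 − 62.44 = 79.58 → 80 kt.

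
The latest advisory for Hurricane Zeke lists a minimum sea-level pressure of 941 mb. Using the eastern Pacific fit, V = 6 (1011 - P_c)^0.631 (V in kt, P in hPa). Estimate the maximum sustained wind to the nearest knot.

ΔP = 1011 − 941 = 70 mb.
70^0.631 ≈ 14.597.
V ≈ 6 × 14.597 ≈ 87.6 kt.

88 kt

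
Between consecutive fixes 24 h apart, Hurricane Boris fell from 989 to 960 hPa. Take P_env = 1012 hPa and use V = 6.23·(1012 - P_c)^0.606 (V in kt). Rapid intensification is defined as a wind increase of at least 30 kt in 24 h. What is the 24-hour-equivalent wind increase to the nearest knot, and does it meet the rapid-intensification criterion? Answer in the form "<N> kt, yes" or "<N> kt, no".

27 kt, no

V₁: ΔP = 23, V ≈ 6.23 × 23^0.606 ≈ 41.66 kt.
V₂: ΔP = 52, V ≈ 6.23 × 52^0.606 ≈ 68.29 kt.
ΔV over 24 h = 26.63 kt → 24 h equivalent = 26.63 × 24/24 ≈ 26.63 kt.
27 kt < 30 kt ⇒ not rapid intensification.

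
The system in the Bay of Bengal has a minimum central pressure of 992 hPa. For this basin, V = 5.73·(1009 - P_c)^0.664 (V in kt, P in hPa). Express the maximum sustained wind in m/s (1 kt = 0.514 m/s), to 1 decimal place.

19.3 m/s

ΔP = 1009 − 992 = 17 hPa.
V ≈ 5.73 × 17^0.664 = 5.73 × 6.562 ≈ 37.599 kt.
37.599 × 0.514 ≈ 19.33 m/s → 19.3 m/s.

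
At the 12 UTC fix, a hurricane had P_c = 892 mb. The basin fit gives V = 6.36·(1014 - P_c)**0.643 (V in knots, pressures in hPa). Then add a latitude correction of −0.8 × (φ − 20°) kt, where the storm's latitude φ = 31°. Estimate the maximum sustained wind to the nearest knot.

131 kt

ΔP = 1014 − 892 = 122 mb.
122^0.643 ≈ 21.955.
V ≈ 6.36 × 21.955 ≈ 139.6 kt.
Latitude correction: −0.8 × (31 − 20) = -8.8 kt.
Corrected V ≈ 130.8 kt → 131 kt.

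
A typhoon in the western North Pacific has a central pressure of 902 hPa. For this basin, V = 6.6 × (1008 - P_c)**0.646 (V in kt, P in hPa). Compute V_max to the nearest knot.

ΔP = 1008 − 902 = 106 hPa.
106^0.646 ≈ 20.340.
V ≈ 6.6 × 20.340 ≈ 134.2 kt.

134 kt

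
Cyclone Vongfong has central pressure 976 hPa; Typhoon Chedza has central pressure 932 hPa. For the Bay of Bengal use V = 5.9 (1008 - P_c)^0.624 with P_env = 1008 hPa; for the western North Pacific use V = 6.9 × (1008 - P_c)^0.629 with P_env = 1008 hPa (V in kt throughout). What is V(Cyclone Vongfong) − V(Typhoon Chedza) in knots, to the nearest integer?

Cyclone Vongfong: ΔP = 32; V ≈ 5.9 × 32^0.624 ≈ 51.29 kt.
Typhoon Chedza: ΔP = 76; V ≈ 6.9 × 76^0.629 ≈ 105.17 kt.
Difference ≈ 51.29 − 105.17 = -53.88 → -54 kt.

-54 kt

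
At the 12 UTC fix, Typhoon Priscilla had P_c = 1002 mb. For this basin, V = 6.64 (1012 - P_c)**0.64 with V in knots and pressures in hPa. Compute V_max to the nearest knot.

29 kt

ΔP = 1012 − 1002 = 10 mb.
10^0.64 ≈ 4.365.
V ≈ 6.64 × 4.365 ≈ 29.0 kt.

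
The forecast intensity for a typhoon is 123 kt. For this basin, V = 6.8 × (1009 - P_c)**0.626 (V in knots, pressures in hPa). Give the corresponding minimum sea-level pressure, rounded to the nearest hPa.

ΔP = (V / 6.8)^(1/0.626) = (123/6.8)^1.597.
123/6.8 = 18.088; 18.088^1.597 ≈ 102.00 hPa.
P_c = 1009 − 102.00 = 907.00 ≈ 907 hPa.

907 hPa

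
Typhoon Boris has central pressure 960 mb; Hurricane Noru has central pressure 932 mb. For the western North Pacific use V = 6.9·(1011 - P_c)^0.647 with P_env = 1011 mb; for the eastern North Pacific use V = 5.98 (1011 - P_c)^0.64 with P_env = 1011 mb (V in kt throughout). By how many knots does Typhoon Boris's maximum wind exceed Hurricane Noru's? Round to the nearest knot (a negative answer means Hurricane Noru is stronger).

Typhoon Boris: ΔP = 51; V ≈ 6.9 × 51^0.647 ≈ 87.83 kt.
Hurricane Noru: ΔP = 79; V ≈ 5.98 × 79^0.64 ≈ 97.99 kt.
Difference ≈ 87.83 − 97.99 = -10.16 → -10 kt.

-10 kt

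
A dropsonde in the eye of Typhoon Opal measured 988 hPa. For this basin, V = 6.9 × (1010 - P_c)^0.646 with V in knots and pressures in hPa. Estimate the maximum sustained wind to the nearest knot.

ΔP = 1010 − 988 = 22 hPa.
22^0.646 ≈ 7.366.
V ≈ 6.9 × 7.366 ≈ 50.8 kt.

51 kt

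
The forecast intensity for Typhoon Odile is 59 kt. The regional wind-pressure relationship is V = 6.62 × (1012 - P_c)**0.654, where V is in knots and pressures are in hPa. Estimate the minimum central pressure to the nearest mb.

ΔP = (V / 6.62)^(1/0.654) = (59/6.62)^1.529.
59/6.62 = 8.912; 8.912^1.529 ≈ 28.35 mb.
P_c = 1012 − 28.35 = 983.65 ≈ 984 mb.

984 mb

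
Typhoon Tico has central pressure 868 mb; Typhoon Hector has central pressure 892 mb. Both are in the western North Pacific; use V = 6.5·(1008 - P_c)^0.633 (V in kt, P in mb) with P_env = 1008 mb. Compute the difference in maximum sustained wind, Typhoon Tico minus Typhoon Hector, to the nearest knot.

17 kt

Typhoon Tico: ΔP = 140; V ≈ 6.5 × 140^0.633 ≈ 148.39 kt.
Typhoon Hector: ΔP = 116; V ≈ 6.5 × 116^0.633 ≈ 131.74 kt.
Difference ≈ 148.39 − 131.74 = 16.65 → 17 kt.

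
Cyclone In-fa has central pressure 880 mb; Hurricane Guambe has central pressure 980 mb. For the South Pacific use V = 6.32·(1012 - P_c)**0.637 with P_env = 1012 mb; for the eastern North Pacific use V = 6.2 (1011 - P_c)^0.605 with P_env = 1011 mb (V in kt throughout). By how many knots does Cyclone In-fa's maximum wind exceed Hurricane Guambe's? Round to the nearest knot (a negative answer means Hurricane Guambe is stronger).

92 kt

Cyclone In-fa: ΔP = 132; V ≈ 6.32 × 132^0.637 ≈ 141.75 kt.
Hurricane Guambe: ΔP = 31; V ≈ 6.2 × 31^0.605 ≈ 49.51 kt.
Difference ≈ 141.75 − 49.51 = 92.24 → 92 kt.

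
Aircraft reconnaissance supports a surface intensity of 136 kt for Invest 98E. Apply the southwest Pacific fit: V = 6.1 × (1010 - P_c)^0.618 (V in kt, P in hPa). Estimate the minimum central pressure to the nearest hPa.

858 hPa

ΔP = (V / 6.1)^(1/0.618) = (136/6.1)^1.618.
136/6.1 = 22.295; 22.295^1.618 ≈ 151.90 hPa.
P_c = 1010 − 151.90 = 858.10 ≈ 858 hPa.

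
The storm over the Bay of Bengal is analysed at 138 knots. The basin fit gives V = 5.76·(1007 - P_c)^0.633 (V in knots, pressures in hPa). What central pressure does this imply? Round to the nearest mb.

856 mb

ΔP = (V / 5.76)^(1/0.633) = (138/5.76)^1.580.
138/5.76 = 23.958; 23.958^1.580 ≈ 151.09 mb.
P_c = 1007 − 151.09 = 855.91 ≈ 856 mb.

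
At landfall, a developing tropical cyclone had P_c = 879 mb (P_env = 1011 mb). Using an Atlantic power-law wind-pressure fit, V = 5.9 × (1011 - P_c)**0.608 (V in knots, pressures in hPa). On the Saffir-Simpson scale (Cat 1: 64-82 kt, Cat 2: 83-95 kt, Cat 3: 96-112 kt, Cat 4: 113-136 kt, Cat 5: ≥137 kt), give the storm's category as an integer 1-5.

ΔP = 1011 − 879 = 132 mb.
V ≈ 5.9 × 132^0.608 = 5.9 × 19.47 ≈ 115 kt.
115 kt falls in the Category 4 band.

4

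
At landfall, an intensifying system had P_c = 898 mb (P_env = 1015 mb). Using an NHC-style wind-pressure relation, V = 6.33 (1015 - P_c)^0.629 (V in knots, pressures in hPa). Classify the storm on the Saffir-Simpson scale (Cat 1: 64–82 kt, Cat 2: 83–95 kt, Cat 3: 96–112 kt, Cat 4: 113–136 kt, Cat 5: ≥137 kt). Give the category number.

4

ΔP = 1015 − 898 = 117 mb.
V ≈ 6.33 × 117^0.629 = 6.33 × 19.99 ≈ 127 kt.
127 kt falls in the Category 4 band.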